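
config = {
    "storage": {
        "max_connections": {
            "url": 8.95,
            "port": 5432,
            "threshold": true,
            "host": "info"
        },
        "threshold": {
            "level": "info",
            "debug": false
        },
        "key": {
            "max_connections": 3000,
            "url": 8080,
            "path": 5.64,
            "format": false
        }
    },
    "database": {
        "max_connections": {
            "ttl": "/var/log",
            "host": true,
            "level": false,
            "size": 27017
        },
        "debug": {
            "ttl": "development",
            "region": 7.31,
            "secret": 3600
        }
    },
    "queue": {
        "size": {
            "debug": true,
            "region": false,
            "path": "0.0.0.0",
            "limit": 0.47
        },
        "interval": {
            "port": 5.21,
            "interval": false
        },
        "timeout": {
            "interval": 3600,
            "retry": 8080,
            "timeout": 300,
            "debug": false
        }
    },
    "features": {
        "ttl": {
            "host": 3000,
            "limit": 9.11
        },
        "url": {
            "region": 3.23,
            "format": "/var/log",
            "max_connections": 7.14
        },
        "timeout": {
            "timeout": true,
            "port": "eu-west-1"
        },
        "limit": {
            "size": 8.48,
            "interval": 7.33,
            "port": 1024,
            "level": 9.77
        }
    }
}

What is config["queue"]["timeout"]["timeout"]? 300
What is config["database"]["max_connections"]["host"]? True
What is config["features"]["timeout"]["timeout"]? True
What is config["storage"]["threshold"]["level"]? "info"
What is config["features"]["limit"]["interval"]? 7.33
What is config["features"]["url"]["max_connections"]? 7.14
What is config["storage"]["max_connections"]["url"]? 8.95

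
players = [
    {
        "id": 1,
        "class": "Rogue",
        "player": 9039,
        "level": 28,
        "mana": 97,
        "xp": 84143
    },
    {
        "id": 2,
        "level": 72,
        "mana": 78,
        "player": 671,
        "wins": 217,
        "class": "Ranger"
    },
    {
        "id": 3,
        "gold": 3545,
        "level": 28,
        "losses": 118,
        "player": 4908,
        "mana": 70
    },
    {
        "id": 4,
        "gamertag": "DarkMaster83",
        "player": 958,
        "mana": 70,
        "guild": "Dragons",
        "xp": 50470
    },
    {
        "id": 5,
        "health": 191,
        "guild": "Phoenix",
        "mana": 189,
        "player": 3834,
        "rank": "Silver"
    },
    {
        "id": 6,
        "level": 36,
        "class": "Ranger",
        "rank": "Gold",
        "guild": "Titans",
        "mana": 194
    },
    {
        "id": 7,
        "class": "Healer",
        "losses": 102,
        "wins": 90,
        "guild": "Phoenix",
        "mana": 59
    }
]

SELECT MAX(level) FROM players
72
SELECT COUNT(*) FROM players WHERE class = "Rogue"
1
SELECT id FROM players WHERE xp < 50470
[]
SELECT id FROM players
[1, 2, 3, 4, 5, 6, 7]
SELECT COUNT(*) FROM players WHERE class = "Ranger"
2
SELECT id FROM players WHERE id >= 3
[3, 4, 5, 6, 7]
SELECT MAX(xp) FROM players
84143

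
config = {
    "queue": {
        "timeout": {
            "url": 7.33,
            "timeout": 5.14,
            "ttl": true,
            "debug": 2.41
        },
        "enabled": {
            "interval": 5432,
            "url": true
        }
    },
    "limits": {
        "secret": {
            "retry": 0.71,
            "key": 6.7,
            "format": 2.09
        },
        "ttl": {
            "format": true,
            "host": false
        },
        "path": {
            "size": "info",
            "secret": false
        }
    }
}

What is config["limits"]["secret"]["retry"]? 0.71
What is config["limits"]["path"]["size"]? "info"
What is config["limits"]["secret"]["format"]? 2.09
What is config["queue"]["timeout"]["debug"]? 2.41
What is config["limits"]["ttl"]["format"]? True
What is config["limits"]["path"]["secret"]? False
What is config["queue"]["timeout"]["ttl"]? True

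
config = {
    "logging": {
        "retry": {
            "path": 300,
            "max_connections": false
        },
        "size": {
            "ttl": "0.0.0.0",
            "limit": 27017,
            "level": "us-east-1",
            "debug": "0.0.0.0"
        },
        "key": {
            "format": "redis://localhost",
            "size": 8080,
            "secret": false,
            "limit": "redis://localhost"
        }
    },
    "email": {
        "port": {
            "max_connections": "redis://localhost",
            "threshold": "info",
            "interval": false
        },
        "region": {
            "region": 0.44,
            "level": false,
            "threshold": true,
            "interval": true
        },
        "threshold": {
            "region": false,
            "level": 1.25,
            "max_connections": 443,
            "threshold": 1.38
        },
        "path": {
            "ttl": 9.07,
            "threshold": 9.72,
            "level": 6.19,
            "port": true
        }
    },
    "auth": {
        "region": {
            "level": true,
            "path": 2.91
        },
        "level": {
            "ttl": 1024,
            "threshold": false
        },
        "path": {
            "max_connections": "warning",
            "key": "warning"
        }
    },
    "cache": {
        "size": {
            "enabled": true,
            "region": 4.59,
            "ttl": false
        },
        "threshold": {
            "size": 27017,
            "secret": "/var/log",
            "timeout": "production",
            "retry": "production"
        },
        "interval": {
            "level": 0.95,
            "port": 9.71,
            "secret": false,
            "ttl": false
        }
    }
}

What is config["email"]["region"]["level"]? False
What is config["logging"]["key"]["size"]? 8080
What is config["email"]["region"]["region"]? 0.44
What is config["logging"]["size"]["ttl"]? "0.0.0.0"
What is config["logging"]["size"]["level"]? "us-east-1"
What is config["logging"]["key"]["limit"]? "redis://localhost"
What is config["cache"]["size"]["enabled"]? True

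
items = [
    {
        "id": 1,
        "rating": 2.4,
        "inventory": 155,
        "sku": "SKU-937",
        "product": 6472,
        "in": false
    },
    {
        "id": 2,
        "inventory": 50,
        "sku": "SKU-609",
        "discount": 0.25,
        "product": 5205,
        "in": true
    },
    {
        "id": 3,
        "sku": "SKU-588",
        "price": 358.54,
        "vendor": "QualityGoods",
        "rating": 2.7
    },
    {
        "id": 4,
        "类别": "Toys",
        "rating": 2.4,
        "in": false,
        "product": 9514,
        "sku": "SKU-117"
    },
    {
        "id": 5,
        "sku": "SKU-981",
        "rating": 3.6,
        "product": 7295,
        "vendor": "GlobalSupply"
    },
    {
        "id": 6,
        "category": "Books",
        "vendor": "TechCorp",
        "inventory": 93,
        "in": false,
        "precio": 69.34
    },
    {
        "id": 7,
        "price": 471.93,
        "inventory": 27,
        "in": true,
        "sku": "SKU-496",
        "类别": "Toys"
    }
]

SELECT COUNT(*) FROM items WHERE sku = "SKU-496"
1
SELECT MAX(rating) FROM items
3.6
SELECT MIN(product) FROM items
5205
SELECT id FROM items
[1, 2, 3, 4, 5, 6, 7]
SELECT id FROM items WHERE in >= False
[1, 2, 4, 6, 7]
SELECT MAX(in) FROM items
True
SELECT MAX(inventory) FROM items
155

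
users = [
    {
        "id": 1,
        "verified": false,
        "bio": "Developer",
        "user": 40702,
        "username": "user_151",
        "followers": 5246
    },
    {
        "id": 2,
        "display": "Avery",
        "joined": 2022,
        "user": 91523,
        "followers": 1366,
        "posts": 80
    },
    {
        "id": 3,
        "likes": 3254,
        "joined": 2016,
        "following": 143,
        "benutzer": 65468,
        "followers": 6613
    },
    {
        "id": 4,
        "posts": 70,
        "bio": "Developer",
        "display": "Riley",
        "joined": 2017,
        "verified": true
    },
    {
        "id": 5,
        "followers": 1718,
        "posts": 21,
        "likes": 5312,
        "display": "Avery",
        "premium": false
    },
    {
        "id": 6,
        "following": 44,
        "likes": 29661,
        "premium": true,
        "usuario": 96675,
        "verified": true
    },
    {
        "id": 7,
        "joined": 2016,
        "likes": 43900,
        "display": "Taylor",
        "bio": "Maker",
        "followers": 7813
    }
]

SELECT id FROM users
[1, 2, 3, 4, 5, 6, 7]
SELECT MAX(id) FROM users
7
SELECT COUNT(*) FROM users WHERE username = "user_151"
1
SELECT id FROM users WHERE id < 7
[1, 2, 3, 4, 5, 6]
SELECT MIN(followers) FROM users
1366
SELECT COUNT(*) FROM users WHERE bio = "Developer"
2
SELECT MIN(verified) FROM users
False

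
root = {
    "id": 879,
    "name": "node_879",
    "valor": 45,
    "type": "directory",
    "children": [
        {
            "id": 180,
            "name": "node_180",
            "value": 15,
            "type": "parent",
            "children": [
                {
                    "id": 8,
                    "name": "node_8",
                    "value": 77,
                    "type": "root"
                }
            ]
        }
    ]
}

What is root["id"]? 879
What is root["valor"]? 45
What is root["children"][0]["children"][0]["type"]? "root"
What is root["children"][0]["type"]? "parent"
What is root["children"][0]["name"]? "node_180"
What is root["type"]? "directory"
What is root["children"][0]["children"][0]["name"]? "node_8"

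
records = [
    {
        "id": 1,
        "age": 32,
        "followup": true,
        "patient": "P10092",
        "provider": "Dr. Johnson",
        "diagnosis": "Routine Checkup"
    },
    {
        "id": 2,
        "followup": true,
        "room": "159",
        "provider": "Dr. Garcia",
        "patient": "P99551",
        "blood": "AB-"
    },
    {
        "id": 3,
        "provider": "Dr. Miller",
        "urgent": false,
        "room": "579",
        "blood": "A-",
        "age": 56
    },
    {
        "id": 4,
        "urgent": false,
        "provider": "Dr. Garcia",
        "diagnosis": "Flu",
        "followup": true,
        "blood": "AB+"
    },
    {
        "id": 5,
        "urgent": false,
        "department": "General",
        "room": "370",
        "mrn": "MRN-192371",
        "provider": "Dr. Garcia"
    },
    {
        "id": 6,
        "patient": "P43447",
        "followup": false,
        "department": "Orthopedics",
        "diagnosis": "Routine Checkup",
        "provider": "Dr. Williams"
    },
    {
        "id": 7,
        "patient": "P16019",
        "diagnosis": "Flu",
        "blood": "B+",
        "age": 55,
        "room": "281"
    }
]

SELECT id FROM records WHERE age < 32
[]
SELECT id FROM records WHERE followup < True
[6]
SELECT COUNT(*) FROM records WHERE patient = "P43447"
1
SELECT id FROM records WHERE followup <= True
[1, 2, 4, 6]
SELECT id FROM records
[1, 2, 3, 4, 5, 6, 7]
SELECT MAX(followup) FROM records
True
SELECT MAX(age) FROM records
56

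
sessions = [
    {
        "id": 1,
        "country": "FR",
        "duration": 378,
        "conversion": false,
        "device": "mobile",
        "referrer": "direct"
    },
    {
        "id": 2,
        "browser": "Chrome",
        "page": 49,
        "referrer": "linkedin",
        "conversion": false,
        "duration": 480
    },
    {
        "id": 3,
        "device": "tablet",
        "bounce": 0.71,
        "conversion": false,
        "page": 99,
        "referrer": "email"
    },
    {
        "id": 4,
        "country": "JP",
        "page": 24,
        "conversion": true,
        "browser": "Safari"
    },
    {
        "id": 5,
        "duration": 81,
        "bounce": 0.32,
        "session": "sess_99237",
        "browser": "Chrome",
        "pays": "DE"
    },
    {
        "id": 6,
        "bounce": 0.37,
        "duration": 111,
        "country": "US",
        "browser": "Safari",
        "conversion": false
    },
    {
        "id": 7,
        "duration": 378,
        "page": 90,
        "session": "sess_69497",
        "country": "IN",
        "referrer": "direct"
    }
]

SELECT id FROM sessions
[1, 2, 3, 4, 5, 6, 7]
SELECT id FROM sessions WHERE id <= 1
[1]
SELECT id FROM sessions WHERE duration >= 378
[1, 2, 7]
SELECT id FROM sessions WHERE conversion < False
[]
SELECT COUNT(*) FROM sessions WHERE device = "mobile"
1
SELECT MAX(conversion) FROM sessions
True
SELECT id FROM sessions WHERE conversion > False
[4]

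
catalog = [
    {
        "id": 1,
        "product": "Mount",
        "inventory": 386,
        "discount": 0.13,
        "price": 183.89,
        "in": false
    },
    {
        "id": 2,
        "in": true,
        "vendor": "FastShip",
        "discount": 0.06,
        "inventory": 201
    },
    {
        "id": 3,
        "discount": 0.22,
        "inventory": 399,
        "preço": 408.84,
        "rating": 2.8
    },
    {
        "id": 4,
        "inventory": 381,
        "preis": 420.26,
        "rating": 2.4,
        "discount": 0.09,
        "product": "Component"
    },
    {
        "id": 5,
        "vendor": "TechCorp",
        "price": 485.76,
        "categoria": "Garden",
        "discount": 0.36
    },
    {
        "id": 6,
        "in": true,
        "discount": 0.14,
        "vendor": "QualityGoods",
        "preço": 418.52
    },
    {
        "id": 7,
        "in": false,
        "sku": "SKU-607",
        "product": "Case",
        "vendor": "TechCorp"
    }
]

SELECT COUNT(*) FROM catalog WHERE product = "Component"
1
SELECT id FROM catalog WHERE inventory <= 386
[1, 2, 4]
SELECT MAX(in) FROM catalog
True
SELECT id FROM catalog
[1, 2, 3, 4, 5, 6, 7]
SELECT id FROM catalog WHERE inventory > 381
[1, 3]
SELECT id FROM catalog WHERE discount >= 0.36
[5]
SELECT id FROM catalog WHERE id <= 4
[1, 2, 3, 4]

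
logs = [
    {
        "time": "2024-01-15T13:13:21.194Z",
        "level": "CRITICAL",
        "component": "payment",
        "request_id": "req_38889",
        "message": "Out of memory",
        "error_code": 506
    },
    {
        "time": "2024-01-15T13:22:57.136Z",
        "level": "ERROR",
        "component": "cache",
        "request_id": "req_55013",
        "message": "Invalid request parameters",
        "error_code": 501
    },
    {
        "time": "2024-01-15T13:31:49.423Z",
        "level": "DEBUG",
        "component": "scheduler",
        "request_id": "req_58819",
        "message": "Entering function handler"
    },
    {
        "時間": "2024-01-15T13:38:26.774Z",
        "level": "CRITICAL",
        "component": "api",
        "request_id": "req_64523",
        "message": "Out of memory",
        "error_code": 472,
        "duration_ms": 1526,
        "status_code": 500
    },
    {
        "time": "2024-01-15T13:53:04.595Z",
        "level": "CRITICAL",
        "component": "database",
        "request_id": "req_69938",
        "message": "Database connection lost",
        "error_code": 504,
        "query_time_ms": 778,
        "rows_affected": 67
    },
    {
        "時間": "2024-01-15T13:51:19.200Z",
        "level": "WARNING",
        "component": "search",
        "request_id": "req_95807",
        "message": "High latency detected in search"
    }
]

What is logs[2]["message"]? "Entering function handler"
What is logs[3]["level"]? "CRITICAL"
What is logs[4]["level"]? "CRITICAL"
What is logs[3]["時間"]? "2024-01-15T13:38:26.774Z"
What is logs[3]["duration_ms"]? 1526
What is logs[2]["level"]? "DEBUG"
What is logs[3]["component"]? "api"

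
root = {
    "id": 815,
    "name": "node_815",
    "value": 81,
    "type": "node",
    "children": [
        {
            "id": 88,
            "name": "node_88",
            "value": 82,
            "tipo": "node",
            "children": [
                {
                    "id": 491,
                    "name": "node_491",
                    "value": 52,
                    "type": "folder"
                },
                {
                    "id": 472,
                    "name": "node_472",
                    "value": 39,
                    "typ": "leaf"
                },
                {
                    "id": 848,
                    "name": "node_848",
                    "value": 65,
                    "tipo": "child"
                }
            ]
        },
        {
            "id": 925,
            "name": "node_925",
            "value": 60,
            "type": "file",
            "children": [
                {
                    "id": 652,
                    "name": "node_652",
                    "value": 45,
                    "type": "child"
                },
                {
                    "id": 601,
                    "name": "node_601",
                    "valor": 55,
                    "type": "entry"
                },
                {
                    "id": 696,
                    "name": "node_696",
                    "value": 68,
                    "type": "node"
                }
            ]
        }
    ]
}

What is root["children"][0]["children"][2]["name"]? "node_848"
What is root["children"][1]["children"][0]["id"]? 652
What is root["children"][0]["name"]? "node_88"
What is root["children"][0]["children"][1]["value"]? 39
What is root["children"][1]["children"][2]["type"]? "node"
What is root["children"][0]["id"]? 88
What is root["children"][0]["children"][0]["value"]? 52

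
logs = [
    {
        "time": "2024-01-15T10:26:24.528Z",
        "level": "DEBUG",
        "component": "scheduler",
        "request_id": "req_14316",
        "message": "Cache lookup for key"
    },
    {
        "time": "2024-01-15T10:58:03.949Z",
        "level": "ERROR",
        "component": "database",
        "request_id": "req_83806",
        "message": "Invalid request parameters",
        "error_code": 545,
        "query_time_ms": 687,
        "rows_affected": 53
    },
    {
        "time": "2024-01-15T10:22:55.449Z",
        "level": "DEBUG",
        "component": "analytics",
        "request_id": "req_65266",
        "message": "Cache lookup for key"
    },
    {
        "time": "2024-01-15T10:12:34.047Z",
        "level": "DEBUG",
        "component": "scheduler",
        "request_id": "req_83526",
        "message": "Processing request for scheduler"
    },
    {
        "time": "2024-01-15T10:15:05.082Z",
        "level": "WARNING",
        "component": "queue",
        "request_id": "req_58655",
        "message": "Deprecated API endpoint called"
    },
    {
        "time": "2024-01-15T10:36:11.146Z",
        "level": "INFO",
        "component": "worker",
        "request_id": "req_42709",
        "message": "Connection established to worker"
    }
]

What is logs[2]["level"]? "DEBUG"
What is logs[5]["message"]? "Connection established to worker"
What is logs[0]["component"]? "scheduler"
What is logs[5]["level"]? "INFO"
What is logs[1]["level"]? "ERROR"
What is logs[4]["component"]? "queue"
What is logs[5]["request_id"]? "req_42709"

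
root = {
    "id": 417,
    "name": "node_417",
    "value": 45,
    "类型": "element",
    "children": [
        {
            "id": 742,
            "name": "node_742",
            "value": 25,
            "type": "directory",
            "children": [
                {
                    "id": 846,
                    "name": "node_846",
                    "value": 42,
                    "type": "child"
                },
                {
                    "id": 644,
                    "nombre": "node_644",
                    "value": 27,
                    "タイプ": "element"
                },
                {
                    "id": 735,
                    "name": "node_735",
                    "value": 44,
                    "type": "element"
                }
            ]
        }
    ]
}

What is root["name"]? "node_417"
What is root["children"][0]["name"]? "node_742"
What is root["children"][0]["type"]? "directory"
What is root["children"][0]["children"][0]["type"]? "child"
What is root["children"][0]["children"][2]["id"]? 735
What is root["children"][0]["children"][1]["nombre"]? "node_644"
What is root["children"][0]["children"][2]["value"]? 44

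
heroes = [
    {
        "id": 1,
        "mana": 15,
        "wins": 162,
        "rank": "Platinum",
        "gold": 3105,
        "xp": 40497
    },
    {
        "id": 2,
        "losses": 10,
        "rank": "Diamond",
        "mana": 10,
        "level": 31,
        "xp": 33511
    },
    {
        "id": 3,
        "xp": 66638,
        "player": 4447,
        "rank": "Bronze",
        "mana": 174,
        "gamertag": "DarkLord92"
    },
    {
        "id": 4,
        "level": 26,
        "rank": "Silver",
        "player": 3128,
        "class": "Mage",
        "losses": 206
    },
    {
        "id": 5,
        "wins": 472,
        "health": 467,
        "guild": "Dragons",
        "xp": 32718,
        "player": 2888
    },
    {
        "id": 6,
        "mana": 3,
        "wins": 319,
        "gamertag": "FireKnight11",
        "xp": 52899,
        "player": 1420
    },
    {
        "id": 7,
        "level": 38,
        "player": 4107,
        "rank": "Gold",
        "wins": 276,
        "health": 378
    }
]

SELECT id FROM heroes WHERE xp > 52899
[3]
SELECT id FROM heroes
[1, 2, 3, 4, 5, 6, 7]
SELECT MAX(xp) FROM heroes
66638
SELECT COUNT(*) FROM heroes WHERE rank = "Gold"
1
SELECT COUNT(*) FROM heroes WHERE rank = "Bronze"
1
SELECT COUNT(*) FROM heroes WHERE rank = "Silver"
1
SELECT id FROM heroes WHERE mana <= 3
[6]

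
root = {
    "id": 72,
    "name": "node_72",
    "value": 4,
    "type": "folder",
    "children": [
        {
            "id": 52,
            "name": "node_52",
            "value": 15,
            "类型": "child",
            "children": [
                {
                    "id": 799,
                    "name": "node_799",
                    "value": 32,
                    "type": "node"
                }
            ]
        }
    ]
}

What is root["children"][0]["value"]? 15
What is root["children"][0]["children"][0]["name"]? "node_799"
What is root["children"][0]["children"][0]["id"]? 799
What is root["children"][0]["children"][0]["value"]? 32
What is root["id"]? 72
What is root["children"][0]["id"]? 52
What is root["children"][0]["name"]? "node_52"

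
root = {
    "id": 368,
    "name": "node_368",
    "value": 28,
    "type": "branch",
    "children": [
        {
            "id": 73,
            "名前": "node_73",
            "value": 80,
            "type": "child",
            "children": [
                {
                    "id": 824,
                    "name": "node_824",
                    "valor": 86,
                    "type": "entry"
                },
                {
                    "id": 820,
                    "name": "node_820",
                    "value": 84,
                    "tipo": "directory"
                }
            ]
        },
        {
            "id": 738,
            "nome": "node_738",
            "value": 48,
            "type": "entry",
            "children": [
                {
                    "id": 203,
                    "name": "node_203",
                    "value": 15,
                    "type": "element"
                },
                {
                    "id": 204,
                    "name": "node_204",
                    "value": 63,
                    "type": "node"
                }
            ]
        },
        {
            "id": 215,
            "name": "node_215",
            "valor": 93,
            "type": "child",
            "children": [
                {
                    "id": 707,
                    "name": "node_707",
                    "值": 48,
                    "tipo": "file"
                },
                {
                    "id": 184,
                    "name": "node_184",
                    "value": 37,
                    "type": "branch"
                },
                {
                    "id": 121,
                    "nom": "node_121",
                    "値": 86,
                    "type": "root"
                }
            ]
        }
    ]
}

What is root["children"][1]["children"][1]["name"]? "node_204"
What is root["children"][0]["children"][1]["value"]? 84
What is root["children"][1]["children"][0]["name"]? "node_203"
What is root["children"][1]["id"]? 738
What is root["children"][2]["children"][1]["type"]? "branch"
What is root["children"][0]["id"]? 73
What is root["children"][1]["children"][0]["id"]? 203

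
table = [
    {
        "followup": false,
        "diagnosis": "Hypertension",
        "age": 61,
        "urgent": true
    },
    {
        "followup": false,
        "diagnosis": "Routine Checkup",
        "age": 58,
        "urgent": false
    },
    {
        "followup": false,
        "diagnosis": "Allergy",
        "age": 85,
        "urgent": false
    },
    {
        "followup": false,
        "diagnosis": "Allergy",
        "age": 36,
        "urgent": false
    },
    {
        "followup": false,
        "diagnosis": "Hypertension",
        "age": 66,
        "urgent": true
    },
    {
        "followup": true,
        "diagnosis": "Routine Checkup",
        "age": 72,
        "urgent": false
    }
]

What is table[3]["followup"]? False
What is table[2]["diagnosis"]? "Allergy"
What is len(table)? 6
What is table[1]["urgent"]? False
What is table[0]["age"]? 61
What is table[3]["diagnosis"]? "Allergy"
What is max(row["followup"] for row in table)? True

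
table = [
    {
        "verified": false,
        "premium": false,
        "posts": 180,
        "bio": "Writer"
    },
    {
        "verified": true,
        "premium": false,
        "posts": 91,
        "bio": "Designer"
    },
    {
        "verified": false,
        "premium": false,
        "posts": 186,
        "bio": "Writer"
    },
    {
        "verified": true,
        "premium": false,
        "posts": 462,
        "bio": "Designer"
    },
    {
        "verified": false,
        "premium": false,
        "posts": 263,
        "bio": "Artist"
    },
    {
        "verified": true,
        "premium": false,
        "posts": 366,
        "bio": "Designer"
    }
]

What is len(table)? 6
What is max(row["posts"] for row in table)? 462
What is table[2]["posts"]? 186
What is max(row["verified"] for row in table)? True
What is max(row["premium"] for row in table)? False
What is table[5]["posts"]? 366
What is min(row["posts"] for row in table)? 91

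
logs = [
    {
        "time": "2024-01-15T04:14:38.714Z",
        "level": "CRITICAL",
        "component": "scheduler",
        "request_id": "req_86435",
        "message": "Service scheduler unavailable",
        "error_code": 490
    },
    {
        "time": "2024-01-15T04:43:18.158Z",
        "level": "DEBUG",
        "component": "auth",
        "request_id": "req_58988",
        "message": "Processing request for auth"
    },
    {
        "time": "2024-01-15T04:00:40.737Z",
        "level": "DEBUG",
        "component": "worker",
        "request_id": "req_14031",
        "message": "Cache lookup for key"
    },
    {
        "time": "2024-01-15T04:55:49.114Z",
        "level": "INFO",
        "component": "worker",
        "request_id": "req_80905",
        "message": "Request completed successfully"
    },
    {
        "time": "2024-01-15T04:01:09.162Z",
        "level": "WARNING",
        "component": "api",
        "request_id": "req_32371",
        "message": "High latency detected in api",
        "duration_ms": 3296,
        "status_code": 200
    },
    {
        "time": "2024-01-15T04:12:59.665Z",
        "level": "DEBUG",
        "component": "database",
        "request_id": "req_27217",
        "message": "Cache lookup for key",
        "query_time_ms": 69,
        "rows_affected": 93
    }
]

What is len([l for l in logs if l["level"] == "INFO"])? 1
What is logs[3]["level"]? "INFO"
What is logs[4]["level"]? "WARNING"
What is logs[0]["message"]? "Service scheduler unavailable"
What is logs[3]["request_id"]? "req_80905"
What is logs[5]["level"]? "DEBUG"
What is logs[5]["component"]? "database"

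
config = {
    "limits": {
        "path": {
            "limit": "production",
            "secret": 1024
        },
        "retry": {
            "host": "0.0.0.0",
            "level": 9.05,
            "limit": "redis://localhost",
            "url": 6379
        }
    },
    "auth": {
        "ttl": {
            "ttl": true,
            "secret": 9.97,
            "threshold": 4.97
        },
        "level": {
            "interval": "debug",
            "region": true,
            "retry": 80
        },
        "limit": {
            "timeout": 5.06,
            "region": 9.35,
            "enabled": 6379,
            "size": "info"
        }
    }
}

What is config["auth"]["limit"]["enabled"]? 6379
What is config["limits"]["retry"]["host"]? "0.0.0.0"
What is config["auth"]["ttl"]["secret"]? 9.97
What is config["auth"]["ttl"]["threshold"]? 4.97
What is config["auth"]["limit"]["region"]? 9.35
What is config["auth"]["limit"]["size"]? "info"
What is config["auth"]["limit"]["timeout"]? 5.06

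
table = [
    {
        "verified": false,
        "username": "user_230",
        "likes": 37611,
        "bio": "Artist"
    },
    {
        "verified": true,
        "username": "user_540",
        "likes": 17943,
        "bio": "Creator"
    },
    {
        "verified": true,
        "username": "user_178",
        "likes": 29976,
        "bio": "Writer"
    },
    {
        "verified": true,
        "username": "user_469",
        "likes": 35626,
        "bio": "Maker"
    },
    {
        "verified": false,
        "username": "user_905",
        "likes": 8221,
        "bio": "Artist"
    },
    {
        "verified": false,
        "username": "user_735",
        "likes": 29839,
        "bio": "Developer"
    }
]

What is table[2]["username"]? "user_178"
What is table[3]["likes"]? 35626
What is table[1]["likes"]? 17943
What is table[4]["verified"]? False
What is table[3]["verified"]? True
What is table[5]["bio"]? "Developer"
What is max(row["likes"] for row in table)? 37611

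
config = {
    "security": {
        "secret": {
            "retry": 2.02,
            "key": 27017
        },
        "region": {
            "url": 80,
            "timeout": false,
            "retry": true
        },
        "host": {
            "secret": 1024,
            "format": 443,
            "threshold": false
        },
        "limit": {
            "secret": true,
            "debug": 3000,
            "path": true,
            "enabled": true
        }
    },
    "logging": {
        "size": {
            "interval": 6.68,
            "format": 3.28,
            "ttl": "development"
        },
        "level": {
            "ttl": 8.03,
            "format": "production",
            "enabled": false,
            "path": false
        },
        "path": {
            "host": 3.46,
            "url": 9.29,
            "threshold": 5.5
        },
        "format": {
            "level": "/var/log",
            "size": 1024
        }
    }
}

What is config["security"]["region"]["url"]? 80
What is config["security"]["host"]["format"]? 443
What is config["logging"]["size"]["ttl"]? "development"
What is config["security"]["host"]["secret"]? 1024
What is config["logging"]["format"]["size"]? 1024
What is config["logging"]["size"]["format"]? 3.28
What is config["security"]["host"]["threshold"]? False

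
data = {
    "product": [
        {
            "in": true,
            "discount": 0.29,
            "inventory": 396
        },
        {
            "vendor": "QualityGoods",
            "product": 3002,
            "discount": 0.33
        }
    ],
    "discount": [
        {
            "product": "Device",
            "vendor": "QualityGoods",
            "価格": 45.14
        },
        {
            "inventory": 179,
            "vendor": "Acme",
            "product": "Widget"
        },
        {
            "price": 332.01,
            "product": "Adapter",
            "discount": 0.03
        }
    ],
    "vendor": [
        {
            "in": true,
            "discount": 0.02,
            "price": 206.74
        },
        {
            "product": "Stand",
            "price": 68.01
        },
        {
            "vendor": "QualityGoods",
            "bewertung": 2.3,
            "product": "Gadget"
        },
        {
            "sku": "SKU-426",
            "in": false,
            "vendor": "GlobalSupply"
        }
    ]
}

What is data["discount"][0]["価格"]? 45.14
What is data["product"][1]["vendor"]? "QualityGoods"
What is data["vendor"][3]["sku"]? "SKU-426"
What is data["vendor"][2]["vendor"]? "QualityGoods"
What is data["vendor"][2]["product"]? "Gadget"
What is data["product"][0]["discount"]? 0.29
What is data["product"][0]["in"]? True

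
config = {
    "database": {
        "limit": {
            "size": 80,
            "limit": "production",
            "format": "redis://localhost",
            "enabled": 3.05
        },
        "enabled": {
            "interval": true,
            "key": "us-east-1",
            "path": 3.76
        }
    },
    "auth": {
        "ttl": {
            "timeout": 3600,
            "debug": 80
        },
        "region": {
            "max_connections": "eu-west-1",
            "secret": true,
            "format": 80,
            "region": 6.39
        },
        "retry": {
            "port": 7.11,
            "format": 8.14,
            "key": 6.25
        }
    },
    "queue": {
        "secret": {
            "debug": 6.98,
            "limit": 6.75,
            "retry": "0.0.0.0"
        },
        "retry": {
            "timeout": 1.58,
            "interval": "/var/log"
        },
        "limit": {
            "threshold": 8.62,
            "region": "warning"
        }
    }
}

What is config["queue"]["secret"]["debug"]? 6.98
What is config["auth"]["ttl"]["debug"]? 80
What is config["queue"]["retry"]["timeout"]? 1.58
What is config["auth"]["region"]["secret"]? True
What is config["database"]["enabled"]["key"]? "us-east-1"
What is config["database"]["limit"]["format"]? "redis://localhost"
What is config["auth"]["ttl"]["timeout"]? 3600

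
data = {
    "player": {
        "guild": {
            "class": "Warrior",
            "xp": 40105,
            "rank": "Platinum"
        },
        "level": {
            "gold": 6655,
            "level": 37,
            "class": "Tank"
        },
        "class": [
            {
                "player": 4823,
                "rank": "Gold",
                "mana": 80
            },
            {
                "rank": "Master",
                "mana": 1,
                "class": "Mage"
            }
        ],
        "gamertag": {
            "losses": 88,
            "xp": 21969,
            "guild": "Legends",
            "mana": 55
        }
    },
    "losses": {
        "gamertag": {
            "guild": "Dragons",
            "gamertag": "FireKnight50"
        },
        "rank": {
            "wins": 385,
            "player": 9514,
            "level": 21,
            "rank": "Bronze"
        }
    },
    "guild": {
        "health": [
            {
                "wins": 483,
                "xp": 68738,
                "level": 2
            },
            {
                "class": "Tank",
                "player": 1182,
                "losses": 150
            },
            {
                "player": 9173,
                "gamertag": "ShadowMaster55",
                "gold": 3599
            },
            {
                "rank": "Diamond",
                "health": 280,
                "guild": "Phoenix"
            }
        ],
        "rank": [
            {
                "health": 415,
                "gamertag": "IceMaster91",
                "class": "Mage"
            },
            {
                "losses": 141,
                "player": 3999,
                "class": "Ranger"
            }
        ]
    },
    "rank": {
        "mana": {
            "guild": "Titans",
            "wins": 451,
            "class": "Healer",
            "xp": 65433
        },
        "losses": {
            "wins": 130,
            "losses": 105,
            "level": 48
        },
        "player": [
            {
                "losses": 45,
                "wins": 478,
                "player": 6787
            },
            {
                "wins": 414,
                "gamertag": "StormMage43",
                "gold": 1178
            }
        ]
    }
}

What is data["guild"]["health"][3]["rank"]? "Diamond"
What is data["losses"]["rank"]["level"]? 21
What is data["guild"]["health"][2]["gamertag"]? "ShadowMaster55"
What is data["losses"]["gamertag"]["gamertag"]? "FireKnight50"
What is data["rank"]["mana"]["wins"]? 451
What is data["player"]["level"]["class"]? "Tank"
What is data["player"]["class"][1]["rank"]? "Master"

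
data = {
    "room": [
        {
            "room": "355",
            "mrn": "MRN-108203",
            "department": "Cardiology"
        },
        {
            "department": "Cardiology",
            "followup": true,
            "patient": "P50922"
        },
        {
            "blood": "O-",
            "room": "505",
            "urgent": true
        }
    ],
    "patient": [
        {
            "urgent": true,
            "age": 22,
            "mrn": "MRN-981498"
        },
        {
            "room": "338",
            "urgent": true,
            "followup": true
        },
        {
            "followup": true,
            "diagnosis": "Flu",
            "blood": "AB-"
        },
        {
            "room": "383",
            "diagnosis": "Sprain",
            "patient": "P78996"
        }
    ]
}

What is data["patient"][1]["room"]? "338"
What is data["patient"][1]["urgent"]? True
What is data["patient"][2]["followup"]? True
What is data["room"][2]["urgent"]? True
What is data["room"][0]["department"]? "Cardiology"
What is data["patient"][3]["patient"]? "P78996"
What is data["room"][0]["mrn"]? "MRN-108203"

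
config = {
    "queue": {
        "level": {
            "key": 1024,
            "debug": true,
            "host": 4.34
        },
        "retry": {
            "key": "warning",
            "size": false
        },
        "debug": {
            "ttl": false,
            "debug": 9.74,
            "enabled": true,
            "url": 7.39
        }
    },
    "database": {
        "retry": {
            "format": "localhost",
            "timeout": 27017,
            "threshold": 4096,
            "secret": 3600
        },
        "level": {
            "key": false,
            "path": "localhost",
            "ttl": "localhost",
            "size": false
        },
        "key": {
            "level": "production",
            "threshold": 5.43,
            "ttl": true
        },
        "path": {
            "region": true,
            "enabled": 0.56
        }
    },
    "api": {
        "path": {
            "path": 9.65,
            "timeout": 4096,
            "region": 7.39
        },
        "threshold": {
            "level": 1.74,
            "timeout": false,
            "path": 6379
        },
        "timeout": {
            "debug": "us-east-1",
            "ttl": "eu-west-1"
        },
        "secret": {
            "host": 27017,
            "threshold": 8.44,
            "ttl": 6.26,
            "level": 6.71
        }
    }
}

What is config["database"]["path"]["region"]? True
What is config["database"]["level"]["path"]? "localhost"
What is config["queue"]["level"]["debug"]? True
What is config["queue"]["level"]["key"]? 1024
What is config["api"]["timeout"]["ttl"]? "eu-west-1"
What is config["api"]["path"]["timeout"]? 4096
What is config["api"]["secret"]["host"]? 27017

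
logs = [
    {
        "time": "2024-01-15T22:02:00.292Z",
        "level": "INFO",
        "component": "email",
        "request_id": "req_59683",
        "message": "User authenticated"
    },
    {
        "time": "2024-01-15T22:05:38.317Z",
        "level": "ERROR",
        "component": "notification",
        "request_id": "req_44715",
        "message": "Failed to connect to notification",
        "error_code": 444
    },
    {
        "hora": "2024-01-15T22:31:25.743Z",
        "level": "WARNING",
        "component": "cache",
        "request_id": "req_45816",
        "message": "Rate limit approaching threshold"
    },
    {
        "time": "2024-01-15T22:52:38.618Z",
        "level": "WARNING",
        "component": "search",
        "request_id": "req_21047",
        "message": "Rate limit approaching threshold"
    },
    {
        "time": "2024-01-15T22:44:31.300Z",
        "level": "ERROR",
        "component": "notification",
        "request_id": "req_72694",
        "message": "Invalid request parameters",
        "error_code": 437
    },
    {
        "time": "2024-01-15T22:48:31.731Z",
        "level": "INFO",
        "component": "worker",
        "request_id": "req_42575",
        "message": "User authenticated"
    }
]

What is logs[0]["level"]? "INFO"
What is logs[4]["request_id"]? "req_72694"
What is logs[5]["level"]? "INFO"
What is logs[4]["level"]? "ERROR"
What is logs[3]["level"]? "WARNING"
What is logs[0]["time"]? "2024-01-15T22:02:00.292Z"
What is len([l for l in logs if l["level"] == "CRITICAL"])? 0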